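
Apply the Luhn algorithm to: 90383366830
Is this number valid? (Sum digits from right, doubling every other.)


Luhn sum = 51
51 mod 10 = 1

Invalid (Luhn sum mod 10 = 1)


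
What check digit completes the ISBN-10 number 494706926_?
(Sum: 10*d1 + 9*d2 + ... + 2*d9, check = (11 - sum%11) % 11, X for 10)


Weighted sum: 286
286 mod 11 = 0

Check digit: 0


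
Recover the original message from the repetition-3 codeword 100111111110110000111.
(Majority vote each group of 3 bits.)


Groups: 100, 111, 111, 110, 110, 000, 111
Majority votes: 0111101

0111101


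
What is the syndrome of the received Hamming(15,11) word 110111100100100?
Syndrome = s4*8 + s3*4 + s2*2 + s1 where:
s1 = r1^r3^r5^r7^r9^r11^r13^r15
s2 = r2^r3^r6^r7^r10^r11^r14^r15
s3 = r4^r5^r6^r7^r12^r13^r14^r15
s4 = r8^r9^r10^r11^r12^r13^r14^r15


s1=0, s2=0, s3=1, s4=0

Syndrome = 4 (error at position 4)


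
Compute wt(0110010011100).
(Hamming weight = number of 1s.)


Counting 1s in 0110010011100

6


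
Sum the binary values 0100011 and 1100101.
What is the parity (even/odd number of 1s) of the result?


0100011 = 35
1100101 = 101
Sum = 136 = 10001000
1s count = 2

even parity (2 ones in 10001000)


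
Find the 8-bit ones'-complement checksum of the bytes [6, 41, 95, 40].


Sum = 182 mod 256 = 182
Complement = 73

73


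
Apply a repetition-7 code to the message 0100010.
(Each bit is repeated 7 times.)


Each bit -> 7 copies

0000000111111100000000000000000000011111110000000


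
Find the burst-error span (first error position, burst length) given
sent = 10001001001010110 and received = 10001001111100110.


XOR: 00000000110110000

Burst at position 8, length 5


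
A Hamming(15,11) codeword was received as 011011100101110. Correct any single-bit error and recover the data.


Syndrome = 0: no error detected

Data: 11110101110 (no errors)


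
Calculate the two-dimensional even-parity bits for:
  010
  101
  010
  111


Row parities: 1011
Column parities: 010

Row P: 1011, Col P: 010, Corner: 1


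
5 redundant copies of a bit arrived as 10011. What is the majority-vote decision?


Ones: 3 out of 5
Threshold: 3

1 (3/5 voted 1)


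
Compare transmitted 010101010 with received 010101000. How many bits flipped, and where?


XOR: 000000010

1 error(s) at position(s): 7


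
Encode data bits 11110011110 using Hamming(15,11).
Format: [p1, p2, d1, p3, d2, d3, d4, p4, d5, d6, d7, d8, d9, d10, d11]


Parity bits: p1=1, p2=1, p3=0, p4=0

111011100011110


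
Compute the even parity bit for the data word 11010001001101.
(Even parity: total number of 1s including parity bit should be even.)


Number of 1s in data: 7
Parity bit: 1

1


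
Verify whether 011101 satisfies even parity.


Number of 1s: 4

Yes, parity is correct (4 ones)


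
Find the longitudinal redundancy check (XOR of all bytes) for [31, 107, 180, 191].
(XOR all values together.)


XOR chain: 31 ^ 107 ^ 180 ^ 191 = 127

127


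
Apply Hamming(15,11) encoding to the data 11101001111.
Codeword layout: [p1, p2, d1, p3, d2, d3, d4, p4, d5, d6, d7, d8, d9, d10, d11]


Parity bits: p1=1, p2=0, p3=0, p4=1

101011011001111


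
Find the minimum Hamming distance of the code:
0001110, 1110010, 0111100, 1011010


Comparing all pairs, minimum distance: 2
Can detect 1 errors, correct 0 errors

2


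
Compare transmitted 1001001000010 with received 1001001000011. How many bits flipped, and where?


XOR: 0000000000001

1 error(s) at position(s): 12


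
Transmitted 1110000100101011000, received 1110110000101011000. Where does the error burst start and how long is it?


XOR: 0000110100000000000

Burst at position 4, length 4


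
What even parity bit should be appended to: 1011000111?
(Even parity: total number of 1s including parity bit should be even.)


Number of 1s in data: 6
Parity bit: 0

0


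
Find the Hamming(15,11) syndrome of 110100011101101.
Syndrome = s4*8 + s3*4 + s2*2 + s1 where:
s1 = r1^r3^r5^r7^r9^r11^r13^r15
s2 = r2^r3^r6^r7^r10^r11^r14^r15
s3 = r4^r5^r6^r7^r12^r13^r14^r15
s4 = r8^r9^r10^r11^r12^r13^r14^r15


s1=0, s2=1, s3=0, s4=0

Syndrome = 2 (error at position 2)


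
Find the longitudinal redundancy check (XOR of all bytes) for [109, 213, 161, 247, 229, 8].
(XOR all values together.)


XOR chain: 109 ^ 213 ^ 161 ^ 247 ^ 229 ^ 8 = 3

3


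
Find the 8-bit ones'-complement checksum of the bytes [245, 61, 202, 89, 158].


Sum = 755 mod 256 = 243
Complement = 12

12


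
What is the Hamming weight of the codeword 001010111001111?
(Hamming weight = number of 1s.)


Counting 1s in 001010111001111

9


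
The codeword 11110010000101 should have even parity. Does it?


Number of 1s: 7

No, parity error (7 ones)


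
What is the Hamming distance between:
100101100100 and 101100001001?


XOR: 001001101101
Count of 1s: 6

6


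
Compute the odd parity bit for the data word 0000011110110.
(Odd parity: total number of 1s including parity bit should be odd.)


Number of 1s in data: 6
Parity bit: 1

1


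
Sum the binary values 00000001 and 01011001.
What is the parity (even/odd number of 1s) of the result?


00000001 = 1
01011001 = 89
Sum = 90 = 1011010
1s count = 4

even parity (4 ones in 1011010)


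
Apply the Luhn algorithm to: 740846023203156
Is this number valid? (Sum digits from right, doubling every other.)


Luhn sum = 54
54 mod 10 = 4

Invalid (Luhn sum mod 10 = 4)


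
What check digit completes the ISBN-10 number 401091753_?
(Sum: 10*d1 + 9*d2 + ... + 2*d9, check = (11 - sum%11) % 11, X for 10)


Weighted sum: 156
156 mod 11 = 2

Check digit: 9


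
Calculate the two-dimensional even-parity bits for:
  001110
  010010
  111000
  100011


Row parities: 1011
Column parities: 000111

Row P: 1011, Col P: 000111, Corner: 1


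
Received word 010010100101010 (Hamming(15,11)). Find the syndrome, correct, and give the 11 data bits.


Syndrome = 8: error at position 8

Data: 01010101010 (corrected bit 8)


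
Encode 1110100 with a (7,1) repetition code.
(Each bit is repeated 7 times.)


Each bit -> 7 copies

1111111111111111111110000000111111100000000000000


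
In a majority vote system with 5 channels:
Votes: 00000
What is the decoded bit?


Ones: 0 out of 5
Threshold: 3

0 (0/5 voted 1)


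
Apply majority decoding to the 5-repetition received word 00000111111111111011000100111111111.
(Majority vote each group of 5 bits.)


Groups: 00000, 11111, 11111, 11011, 00010, 01111, 11111
Majority votes: 0111011

0111011


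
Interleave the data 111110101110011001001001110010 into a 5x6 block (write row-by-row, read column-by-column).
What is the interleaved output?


Matrix:
  111110
  101110
  011001
  001001
  110010
Read columns: 110011010111110110001100100110

110011010111110110001100100110


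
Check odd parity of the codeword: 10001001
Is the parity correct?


Number of 1s: 3

Yes, parity is correct (3 ones)


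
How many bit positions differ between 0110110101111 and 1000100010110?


XOR: 1110010111001
Count of 1s: 8

8


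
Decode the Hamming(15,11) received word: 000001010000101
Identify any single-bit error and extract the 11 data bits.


Syndrome = 12: error at position 12

Data: 00100001101 (corrected bit 12)


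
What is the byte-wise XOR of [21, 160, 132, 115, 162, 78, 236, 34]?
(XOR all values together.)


XOR chain: 21 ^ 160 ^ 132 ^ 115 ^ 162 ^ 78 ^ 236 ^ 34 = 96

96


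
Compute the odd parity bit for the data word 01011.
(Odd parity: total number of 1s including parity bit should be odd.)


Number of 1s in data: 3
Parity bit: 0

0


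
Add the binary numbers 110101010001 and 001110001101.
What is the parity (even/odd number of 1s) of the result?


110101010001 = 3409
001110001101 = 909
Sum = 4318 = 1000011011110
1s count = 7

odd parity (7 ones in 1000011011110)


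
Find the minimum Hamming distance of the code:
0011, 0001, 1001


Comparing all pairs, minimum distance: 1
Can detect 0 errors, correct 0 errors

1


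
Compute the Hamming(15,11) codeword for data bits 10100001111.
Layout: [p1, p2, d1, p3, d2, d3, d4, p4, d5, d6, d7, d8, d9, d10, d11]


Parity bits: p1=1, p2=0, p3=1, p4=0

101101000001111


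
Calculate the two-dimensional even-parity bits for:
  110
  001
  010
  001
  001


Row parities: 01111
Column parities: 101

Row P: 01111, Col P: 101, Corner: 0


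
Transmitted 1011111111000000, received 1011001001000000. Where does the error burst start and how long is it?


XOR: 0000110110000000

Burst at position 4, length 5


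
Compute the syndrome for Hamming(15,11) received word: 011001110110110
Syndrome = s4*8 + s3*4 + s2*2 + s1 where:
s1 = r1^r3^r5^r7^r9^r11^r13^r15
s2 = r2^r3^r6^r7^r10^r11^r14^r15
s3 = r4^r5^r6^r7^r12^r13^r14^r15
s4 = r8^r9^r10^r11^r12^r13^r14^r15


s1=0, s2=1, s3=0, s4=1

Syndrome = 10 (error at position 10)


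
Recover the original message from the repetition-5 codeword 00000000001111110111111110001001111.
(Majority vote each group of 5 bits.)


Groups: 00000, 00000, 11111, 10111, 11111, 00010, 01111
Majority votes: 0011101

0011101


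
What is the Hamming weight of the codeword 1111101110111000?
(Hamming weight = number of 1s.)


Counting 1s in 1111101110111000

11


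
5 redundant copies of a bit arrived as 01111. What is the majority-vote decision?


Ones: 4 out of 5
Threshold: 3

1 (4/5 voted 1)


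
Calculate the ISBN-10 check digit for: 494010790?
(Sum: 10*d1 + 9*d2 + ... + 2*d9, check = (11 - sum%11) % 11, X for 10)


Weighted sum: 214
214 mod 11 = 5

Check digit: 6


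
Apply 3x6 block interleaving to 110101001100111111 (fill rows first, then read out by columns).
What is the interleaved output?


Matrix:
  110101
  001100
  111111
Read columns: 101101011111001101

101101011111001101


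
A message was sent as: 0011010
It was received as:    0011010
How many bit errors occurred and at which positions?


XOR: 0000000

0 errors (received matches sent)


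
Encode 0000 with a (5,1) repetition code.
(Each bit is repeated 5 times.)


Each bit -> 5 copies

00000000000000000000


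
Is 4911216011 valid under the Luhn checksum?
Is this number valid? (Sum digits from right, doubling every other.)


Luhn sum = 31
31 mod 10 = 1

Invalid (Luhn sum mod 10 = 1)


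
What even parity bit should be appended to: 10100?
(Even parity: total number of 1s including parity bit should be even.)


Number of 1s in data: 2
Parity bit: 0

0


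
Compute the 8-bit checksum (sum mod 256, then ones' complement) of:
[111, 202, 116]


Sum = 429 mod 256 = 173
Complement = 82

82


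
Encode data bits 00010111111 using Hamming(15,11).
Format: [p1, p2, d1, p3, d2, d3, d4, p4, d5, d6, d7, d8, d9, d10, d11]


Parity bits: p1=0, p2=1, p3=1, p4=0

010100100111111


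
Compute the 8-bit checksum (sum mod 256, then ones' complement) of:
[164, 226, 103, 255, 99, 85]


Sum = 932 mod 256 = 164
Complement = 91

91


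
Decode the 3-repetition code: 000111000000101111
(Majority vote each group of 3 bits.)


Groups: 000, 111, 000, 000, 101, 111
Majority votes: 010011

010011


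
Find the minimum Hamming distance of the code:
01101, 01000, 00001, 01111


Comparing all pairs, minimum distance: 1
Can detect 0 errors, correct 0 errors

1


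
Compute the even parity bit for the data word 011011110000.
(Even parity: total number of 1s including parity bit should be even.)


Number of 1s in data: 6
Parity bit: 0

0


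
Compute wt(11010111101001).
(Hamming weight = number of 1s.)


Counting 1s in 11010111101001

9


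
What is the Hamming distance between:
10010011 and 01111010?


XOR: 11101001
Count of 1s: 5

5


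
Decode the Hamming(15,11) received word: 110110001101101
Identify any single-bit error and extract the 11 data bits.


Syndrome = 15: error at position 15

Data: 01001101100 (corrected bit 15)


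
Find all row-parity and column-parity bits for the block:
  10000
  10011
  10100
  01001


Row parities: 1100
Column parities: 11110

Row P: 1100, Col P: 11110, Corner: 0


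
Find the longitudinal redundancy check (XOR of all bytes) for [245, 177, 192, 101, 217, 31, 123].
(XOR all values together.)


XOR chain: 245 ^ 177 ^ 192 ^ 101 ^ 217 ^ 31 ^ 123 = 92

92


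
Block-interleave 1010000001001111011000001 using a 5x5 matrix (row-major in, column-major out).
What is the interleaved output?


Matrix:
  10100
  00001
  00111
  10110
  00001
Read columns: 1001000000101100011001101

1001000000101100011001101


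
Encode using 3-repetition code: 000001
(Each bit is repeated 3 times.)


Each bit -> 3 copies

000000000000000111


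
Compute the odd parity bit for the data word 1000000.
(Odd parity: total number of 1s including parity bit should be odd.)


Number of 1s in data: 1
Parity bit: 0

0


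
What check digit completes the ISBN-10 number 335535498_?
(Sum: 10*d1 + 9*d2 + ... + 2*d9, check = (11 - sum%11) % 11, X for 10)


Weighted sum: 234
234 mod 11 = 3

Check digit: 8


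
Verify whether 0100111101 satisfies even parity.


Number of 1s: 6

Yes, parity is correct (6 ones)


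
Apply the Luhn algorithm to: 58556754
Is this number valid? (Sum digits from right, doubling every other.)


Luhn sum = 30
30 mod 10 = 0

Valid (Luhn sum mod 10 = 0)


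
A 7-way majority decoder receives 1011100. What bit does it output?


Ones: 4 out of 7
Threshold: 4

1 (4/7 voted 1)


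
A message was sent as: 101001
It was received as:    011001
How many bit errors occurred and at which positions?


XOR: 110000

2 error(s) at position(s): 0, 1


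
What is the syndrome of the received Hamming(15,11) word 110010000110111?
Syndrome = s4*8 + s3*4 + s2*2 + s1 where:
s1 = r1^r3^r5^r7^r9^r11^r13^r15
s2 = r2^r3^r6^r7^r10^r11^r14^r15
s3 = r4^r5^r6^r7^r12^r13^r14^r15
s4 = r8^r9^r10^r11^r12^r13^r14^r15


s1=1, s2=1, s3=0, s4=1

Syndrome = 11 (error at position 11)


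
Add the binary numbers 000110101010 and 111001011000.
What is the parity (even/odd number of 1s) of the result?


000110101010 = 426
111001011000 = 3672
Sum = 4098 = 1000000000010
1s count = 2

even parity (2 ones in 1000000000010)


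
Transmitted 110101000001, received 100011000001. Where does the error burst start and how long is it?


XOR: 010110000000

Burst at position 1, length 4


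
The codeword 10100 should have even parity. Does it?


Number of 1s: 2

Yes, parity is correct (2 ones)


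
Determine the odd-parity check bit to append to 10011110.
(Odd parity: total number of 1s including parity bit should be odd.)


Number of 1s in data: 5
Parity bit: 0

0


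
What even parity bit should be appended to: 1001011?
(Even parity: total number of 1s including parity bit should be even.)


Number of 1s in data: 4
Parity bit: 0

0


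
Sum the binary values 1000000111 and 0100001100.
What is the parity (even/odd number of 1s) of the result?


1000000111 = 519
0100001100 = 268
Sum = 787 = 1100010011
1s count = 5

odd parity (5 ones in 1100010011)


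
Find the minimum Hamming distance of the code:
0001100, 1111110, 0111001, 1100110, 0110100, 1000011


Comparing all pairs, minimum distance: 2
Can detect 1 errors, correct 0 errors

2


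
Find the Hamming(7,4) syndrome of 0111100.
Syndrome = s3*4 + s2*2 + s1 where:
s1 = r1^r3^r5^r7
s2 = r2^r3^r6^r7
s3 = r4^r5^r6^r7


s1=0, s2=0, s3=0

Syndrome = 0 (no error)


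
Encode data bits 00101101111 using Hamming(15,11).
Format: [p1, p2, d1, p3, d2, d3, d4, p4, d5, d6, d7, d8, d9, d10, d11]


Parity bits: p1=1, p2=0, p3=1, p4=0

100101001101111


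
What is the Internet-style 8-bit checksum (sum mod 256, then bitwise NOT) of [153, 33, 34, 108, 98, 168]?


Sum = 594 mod 256 = 82
Complement = 173

173


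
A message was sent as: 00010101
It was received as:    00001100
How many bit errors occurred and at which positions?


XOR: 00011001

3 error(s) at position(s): 3, 4, 7


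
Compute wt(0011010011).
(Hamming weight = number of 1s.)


Counting 1s in 0011010011

5


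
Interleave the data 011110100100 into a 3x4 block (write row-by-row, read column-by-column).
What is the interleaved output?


Matrix:
  0111
  1010
  0100
Read columns: 010101110100

010101110100


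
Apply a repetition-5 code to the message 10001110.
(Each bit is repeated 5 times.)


Each bit -> 5 copies

1111100000000000000011111111111111100000


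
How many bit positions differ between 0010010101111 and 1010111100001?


XOR: 1000101001110
Count of 1s: 6

6


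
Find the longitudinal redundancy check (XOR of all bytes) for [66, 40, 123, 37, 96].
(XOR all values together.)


XOR chain: 66 ^ 40 ^ 123 ^ 37 ^ 96 = 84

84


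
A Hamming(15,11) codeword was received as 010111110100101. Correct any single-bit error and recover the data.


Syndrome = 2: error at position 2

Data: 01110100101 (corrected bit 2)


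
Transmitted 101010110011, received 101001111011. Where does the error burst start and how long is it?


XOR: 000011001000

Burst at position 4, length 5


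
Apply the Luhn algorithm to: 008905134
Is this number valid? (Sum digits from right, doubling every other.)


Luhn sum = 29
29 mod 10 = 9

Invalid (Luhn sum mod 10 = 9)


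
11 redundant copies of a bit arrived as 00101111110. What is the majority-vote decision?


Ones: 7 out of 11
Threshold: 6

1 (7/11 voted 1)


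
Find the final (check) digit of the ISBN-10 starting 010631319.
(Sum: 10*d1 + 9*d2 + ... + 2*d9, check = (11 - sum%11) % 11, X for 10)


Weighted sum: 107
107 mod 11 = 8

Check digit: 3


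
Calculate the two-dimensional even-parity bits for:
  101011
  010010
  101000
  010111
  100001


Row parities: 00000
Column parities: 100111

Row P: 00000, Col P: 100111, Corner: 0


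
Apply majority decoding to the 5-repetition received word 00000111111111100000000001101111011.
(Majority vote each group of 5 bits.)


Groups: 00000, 11111, 11111, 00000, 00000, 11011, 11011
Majority votes: 0110011

0110011


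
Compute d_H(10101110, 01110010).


XOR: 11011100
Count of 1s: 5

5


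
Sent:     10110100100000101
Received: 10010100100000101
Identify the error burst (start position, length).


XOR: 00100000000000000

Burst at position 2, length 1


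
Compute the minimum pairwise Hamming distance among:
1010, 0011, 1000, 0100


Comparing all pairs, minimum distance: 1
Can detect 0 errors, correct 0 errors

1


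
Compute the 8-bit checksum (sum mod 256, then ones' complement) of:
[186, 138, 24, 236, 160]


Sum = 744 mod 256 = 232
Complement = 23

23


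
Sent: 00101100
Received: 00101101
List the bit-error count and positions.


XOR: 00000001

1 error(s) at position(s): 7


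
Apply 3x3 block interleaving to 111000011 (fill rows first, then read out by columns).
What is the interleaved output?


Matrix:
  111
  000
  011
Read columns: 100101101

100101101


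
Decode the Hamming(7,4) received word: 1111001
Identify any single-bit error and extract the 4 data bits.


Syndrome = 3: error at position 3

Data: 0001 (corrected bit 3)


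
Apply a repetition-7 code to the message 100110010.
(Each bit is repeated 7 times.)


Each bit -> 7 copies

111111100000000000000111111111111110000000000000011111110000000


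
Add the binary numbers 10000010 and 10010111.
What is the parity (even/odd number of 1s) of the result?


10000010 = 130
10010111 = 151
Sum = 281 = 100011001
1s count = 4

even parity (4 ones in 100011001)


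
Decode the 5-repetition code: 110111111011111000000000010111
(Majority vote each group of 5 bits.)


Groups: 11011, 11110, 11111, 00000, 00000, 10111
Majority votes: 111001

111001


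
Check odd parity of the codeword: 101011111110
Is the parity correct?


Number of 1s: 9

Yes, parity is correct (9 ones)


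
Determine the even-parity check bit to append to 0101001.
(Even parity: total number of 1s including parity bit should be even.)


Number of 1s in data: 3
Parity bit: 1

1


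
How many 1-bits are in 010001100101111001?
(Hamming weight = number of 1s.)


Counting 1s in 010001100101111001

9


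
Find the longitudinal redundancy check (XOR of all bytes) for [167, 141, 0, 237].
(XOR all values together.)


XOR chain: 167 ^ 141 ^ 0 ^ 237 = 199

199


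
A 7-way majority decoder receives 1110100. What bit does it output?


Ones: 4 out of 7
Threshold: 4

1 (4/7 voted 1)


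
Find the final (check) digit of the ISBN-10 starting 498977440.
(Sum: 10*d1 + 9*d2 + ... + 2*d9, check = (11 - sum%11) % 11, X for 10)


Weighted sum: 353
353 mod 11 = 1

Check digit: X


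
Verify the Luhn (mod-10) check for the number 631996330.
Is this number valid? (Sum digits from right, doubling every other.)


Luhn sum = 43
43 mod 10 = 3

Invalid (Luhn sum mod 10 = 3)


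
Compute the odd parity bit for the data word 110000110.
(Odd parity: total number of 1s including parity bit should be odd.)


Number of 1s in data: 4
Parity bit: 1

1


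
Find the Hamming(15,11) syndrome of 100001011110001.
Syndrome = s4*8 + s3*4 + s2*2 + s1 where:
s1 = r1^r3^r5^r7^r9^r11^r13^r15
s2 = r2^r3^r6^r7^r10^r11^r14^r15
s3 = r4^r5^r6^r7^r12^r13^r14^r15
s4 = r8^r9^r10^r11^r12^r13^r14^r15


s1=0, s2=0, s3=0, s4=1

Syndrome = 8 (error at position 8)


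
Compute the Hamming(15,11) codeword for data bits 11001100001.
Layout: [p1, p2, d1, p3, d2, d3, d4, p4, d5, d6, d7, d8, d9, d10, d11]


Parity bits: p1=0, p2=1, p3=0, p4=1

011010011100001


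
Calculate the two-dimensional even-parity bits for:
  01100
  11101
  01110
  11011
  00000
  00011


Row parities: 001000
Column parities: 00111

Row P: 001000, Col P: 00111, Corner: 1


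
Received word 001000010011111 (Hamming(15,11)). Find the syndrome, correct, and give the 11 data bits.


Syndrome = 0: no error detected

Data: 10000011111 (no errors)


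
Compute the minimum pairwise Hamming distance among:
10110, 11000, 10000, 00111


Comparing all pairs, minimum distance: 1
Can detect 0 errors, correct 0 errors

1


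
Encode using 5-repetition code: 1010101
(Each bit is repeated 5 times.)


Each bit -> 5 copies

11111000001111100000111110000011111


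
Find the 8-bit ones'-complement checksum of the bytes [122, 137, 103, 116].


Sum = 478 mod 256 = 222
Complement = 33

33


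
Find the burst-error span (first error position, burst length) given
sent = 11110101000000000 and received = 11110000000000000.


XOR: 00000101000000000

Burst at position 5, length 3


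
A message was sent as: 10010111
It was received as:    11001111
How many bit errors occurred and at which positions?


XOR: 01011000

3 error(s) at position(s): 1, 3, 4


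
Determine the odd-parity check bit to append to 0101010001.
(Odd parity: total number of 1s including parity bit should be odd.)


Number of 1s in data: 4
Parity bit: 1

1


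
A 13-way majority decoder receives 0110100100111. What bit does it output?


Ones: 7 out of 13
Threshold: 7

1 (7/13 voted 1)


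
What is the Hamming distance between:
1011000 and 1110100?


XOR: 0101100
Count of 1s: 3

3


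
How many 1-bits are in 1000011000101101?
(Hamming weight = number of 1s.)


Counting 1s in 1000011000101101

7


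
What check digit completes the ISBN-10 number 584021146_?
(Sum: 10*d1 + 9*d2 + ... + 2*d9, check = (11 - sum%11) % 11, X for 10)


Weighted sum: 199
199 mod 11 = 1

Check digit: X


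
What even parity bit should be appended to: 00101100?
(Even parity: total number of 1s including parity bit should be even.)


Number of 1s in data: 3
Parity bit: 1

1


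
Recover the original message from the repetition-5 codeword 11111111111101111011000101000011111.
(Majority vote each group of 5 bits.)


Groups: 11111, 11111, 11011, 11011, 00010, 10000, 11111
Majority votes: 1111001

1111001


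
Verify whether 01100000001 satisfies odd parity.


Number of 1s: 3

Yes, parity is correct (3 ones)


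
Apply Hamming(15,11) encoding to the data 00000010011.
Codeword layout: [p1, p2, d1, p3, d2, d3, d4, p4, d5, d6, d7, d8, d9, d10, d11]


Parity bits: p1=0, p2=1, p3=0, p4=1

010000010010011


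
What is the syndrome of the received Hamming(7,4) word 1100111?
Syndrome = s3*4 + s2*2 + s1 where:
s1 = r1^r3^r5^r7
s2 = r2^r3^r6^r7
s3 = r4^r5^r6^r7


s1=1, s2=1, s3=1

Syndrome = 7 (error at position 7)


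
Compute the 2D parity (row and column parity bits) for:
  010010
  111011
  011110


Row parities: 010
Column parities: 110111

Row P: 010, Col P: 110111, Corner: 1


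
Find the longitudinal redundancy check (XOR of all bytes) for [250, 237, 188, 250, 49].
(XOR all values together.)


XOR chain: 250 ^ 237 ^ 188 ^ 250 ^ 49 = 96

96


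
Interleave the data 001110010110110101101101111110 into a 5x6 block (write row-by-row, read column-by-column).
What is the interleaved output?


Matrix:
  001110
  010110
  110101
  101101
  111110
Read columns: 001110110110011111111100100110

001110110110011111111100100110


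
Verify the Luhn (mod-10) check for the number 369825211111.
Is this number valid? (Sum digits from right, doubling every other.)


Luhn sum = 49
49 mod 10 = 9

Invalid (Luhn sum mod 10 = 9)


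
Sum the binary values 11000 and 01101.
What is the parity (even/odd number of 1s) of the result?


11000 = 24
01101 = 13
Sum = 37 = 100101
1s count = 3

odd parity (3 ones in 100101)


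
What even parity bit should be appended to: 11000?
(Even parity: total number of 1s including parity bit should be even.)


Number of 1s in data: 2
Parity bit: 0

0


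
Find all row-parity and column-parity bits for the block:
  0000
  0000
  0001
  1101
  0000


Row parities: 00110
Column parities: 1100

Row P: 00110, Col P: 1100, Corner: 0


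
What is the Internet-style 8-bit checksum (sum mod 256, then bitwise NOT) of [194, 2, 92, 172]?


Sum = 460 mod 256 = 204
Complement = 51

51


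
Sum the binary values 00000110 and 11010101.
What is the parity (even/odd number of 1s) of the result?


00000110 = 6
11010101 = 213
Sum = 219 = 11011011
1s count = 6

even parity (6 ones in 11011011)


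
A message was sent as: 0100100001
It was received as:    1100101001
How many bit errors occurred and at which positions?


XOR: 1000001000

2 error(s) at position(s): 0, 6


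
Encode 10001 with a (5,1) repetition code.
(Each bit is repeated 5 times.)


Each bit -> 5 copies

1111100000000000000011111


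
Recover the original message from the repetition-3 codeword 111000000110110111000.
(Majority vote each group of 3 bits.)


Groups: 111, 000, 000, 110, 110, 111, 000
Majority votes: 1001110

1001110


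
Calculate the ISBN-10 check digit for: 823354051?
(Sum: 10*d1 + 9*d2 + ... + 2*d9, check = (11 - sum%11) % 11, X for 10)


Weighted sum: 210
210 mod 11 = 1

Check digit: X


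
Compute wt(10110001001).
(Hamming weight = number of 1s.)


Counting 1s in 10110001001

5


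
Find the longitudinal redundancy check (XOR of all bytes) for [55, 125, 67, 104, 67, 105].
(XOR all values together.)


XOR chain: 55 ^ 125 ^ 67 ^ 104 ^ 67 ^ 105 = 75

75


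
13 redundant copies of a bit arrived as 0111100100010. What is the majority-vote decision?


Ones: 6 out of 13
Threshold: 7

0 (6/13 voted 1)


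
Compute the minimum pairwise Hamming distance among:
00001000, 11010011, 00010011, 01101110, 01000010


Comparing all pairs, minimum distance: 2
Can detect 1 errors, correct 0 errors

2


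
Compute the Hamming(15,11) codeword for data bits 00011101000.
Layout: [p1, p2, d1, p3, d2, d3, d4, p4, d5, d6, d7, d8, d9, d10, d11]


Parity bits: p1=0, p2=0, p3=0, p4=1

000000111101000


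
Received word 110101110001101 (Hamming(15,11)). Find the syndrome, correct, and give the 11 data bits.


Syndrome = 0: no error detected

Data: 00110001101 (no errors)


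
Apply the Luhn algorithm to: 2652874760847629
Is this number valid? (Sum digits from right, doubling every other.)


Luhn sum = 80
80 mod 10 = 0

Valid (Luhn sum mod 10 = 0)


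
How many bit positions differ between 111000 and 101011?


XOR: 010011
Count of 1s: 3

3


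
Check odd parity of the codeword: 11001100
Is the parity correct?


Number of 1s: 4

No, parity error (4 ones)


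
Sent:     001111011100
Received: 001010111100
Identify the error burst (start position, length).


XOR: 000101100000

Burst at position 3, length 4


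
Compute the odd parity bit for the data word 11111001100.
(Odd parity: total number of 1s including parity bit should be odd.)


Number of 1s in data: 7
Parity bit: 0

0


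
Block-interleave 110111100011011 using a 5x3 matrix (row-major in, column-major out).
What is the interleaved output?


Matrix:
  110
  111
  100
  011
  011
Read columns: 111001101101011

111001101101011


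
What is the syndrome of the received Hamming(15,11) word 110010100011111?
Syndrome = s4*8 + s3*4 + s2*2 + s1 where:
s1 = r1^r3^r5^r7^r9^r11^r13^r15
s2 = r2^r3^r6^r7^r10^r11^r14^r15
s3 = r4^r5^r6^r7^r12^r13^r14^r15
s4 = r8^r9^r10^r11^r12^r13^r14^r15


s1=0, s2=1, s3=0, s4=1

Syndrome = 10 (error at position 10)


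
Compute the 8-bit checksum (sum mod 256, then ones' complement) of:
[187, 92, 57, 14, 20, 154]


Sum = 524 mod 256 = 12
Complement = 243

243


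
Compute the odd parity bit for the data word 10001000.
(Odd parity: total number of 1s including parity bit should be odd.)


Number of 1s in data: 2
Parity bit: 1

1


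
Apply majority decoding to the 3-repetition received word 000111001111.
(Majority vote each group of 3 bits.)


Groups: 000, 111, 001, 111
Majority votes: 0101

0101


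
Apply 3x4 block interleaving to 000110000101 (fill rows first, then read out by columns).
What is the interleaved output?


Matrix:
  0001
  1000
  0101
Read columns: 010001000101

010001000101


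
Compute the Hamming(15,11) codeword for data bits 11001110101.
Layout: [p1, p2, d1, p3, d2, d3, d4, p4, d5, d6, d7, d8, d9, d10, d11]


Parity bits: p1=0, p2=0, p3=1, p4=1

001110011110101


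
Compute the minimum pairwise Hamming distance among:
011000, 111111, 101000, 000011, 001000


Comparing all pairs, minimum distance: 1
Can detect 0 errors, correct 0 errors

1


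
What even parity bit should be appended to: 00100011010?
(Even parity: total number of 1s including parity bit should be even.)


Number of 1s in data: 4
Parity bit: 0

0


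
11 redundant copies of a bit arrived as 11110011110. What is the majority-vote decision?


Ones: 8 out of 11
Threshold: 6

1 (8/11 voted 1)


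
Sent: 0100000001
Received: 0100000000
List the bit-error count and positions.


XOR: 0000000001

1 error(s) at position(s): 9


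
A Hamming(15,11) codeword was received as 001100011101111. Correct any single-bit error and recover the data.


Syndrome = 12: error at position 12

Data: 10001100111 (corrected bit 12)


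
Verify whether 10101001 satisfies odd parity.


Number of 1s: 4

No, parity error (4 ones)


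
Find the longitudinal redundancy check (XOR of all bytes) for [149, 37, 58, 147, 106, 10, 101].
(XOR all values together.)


XOR chain: 149 ^ 37 ^ 58 ^ 147 ^ 106 ^ 10 ^ 101 = 28

28


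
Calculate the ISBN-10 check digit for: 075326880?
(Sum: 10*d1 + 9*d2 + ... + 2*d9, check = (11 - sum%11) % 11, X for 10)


Weighted sum: 222
222 mod 11 = 2

Check digit: 9


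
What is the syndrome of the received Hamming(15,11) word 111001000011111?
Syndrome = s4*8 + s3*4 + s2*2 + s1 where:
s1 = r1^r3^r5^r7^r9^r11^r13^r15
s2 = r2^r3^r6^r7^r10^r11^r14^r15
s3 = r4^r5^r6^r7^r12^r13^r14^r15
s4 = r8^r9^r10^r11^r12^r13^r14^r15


s1=1, s2=0, s3=1, s4=1

Syndrome = 13 (error at position 13)


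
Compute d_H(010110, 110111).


XOR: 100001
Count of 1s: 2

2


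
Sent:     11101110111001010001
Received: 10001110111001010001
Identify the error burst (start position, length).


XOR: 01100000000000000000

Burst at position 1, length 2


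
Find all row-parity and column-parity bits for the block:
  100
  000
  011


Row parities: 100
Column parities: 111

Row P: 100, Col P: 111, Corner: 1


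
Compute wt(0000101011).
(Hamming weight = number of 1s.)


Counting 1s in 0000101011

4


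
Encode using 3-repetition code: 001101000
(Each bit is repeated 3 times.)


Each bit -> 3 copies

000000111111000111000000000


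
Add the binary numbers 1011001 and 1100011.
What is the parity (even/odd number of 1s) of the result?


1011001 = 89
1100011 = 99
Sum = 188 = 10111100
1s count = 5

odd parity (5 ones in 10111100)


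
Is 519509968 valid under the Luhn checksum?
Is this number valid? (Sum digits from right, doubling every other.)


Luhn sum = 46
46 mod 10 = 6

Invalid (Luhn sum mod 10 = 6)


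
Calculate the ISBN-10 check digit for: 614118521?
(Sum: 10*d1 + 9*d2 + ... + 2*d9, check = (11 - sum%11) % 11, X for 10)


Weighted sum: 182
182 mod 11 = 6

Check digit: 5


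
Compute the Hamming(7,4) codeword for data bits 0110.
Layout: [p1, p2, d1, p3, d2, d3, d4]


Parity bits: p1=1, p2=1, p3=0

1100110


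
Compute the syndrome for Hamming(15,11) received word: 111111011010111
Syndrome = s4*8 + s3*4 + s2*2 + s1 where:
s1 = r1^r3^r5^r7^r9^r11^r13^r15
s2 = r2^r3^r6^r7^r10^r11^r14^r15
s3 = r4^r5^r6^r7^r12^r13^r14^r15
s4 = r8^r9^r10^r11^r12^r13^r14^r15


s1=1, s2=0, s3=0, s4=0

Syndrome = 1 (error at position 1)


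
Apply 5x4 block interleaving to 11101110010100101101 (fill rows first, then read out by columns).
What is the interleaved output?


Matrix:
  1110
  1110
  0101
  0010
  1101
Read columns: 11001111011101000101

11001111011101000101


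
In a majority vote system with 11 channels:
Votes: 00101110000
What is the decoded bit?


Ones: 4 out of 11
Threshold: 6

0 (4/11 voted 1)


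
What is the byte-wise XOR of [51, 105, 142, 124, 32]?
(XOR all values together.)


XOR chain: 51 ^ 105 ^ 142 ^ 124 ^ 32 = 136

136


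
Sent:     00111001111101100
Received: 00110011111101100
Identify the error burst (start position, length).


XOR: 00001010000000000

Burst at position 4, length 3


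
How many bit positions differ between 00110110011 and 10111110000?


XOR: 10001000011
Count of 1s: 4

4


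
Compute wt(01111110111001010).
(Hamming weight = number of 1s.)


Counting 1s in 01111110111001010

11


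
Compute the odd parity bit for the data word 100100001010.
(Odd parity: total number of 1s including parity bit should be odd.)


Number of 1s in data: 4
Parity bit: 1

1


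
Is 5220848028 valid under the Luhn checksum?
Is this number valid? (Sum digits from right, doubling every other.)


Luhn sum = 37
37 mod 10 = 7

Invalid (Luhn sum mod 10 = 7)


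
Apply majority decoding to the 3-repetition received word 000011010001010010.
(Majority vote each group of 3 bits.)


Groups: 000, 011, 010, 001, 010, 010
Majority votes: 010000

010000


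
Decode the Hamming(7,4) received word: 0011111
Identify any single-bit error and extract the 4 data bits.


Syndrome = 3: error at position 3

Data: 0111 (corrected bit 3)


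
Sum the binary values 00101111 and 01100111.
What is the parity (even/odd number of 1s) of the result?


00101111 = 47
01100111 = 103
Sum = 150 = 10010110
1s count = 4

even parity (4 ones in 10010110)


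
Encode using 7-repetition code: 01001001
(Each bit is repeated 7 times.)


Each bit -> 7 copies

00000001111111000000000000001111111000000000000001111111


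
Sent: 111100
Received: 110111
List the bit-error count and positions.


XOR: 001011

3 error(s) at position(s): 2, 4, 5


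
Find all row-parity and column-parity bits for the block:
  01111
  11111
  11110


Row parities: 010
Column parities: 01110

Row P: 010, Col P: 01110, Corner: 1


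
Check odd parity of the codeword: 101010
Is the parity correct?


Number of 1s: 3

Yes, parity is correct (3 ones)


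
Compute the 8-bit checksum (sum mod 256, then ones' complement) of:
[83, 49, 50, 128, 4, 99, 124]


Sum = 537 mod 256 = 25
Complement = 230

230


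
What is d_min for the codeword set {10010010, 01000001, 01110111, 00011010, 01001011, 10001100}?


Comparing all pairs, minimum distance: 2
Can detect 1 errors, correct 0 errors

2


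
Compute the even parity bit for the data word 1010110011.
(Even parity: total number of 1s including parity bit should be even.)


Number of 1s in data: 6
Parity bit: 0

0


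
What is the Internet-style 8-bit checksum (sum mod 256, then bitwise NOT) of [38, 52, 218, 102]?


Sum = 410 mod 256 = 154
Complement = 101

101


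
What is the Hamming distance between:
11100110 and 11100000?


XOR: 00000110
Count of 1s: 2

2


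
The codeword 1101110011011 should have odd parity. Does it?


Number of 1s: 9

Yes, parity is correct (9 ones)


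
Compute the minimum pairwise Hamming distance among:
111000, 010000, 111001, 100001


Comparing all pairs, minimum distance: 1
Can detect 0 errors, correct 0 errors

1


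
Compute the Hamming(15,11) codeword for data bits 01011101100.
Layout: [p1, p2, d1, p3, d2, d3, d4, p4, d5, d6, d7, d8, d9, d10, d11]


Parity bits: p1=0, p2=0, p3=0, p4=0

000010101101100


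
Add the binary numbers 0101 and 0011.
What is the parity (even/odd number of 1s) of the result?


0101 = 5
0011 = 3
Sum = 8 = 1000
1s count = 1

odd parity (1 ones in 1000)


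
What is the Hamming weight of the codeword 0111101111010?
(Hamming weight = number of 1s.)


Counting 1s in 0111101111010

9


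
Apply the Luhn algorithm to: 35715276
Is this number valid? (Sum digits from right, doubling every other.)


Luhn sum = 31
31 mod 10 = 1

Invalid (Luhn sum mod 10 = 1)


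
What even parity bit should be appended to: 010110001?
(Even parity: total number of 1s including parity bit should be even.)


Number of 1s in data: 4
Parity bit: 0

0


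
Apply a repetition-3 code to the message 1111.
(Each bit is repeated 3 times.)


Each bit -> 3 copies

111111111111


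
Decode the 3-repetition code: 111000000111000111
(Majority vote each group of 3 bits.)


Groups: 111, 000, 000, 111, 000, 111
Majority votes: 100101

100101


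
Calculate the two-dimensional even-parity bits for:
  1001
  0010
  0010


Row parities: 011
Column parities: 1001

Row P: 011, Col P: 1001, Corner: 0


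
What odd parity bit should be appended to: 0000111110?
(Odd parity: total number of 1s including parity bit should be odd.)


Number of 1s in data: 5
Parity bit: 0

0


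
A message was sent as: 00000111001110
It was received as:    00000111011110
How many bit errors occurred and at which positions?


XOR: 00000000010000

1 error(s) at position(s): 9


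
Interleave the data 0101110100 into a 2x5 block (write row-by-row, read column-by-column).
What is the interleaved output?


Matrix:
  01011
  10100
Read columns: 0110011010

0110011010


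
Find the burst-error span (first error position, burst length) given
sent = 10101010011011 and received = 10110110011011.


XOR: 00011100000000

Burst at position 3, length 3


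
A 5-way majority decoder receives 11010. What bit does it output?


Ones: 3 out of 5
Threshold: 3

1 (3/5 voted 1)


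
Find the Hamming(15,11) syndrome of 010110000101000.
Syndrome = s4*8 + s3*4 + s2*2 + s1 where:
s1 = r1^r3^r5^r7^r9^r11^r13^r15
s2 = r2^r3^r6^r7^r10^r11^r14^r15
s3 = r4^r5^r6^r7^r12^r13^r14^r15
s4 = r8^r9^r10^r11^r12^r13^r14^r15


s1=1, s2=0, s3=1, s4=0

Syndrome = 5 (error at position 5)
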